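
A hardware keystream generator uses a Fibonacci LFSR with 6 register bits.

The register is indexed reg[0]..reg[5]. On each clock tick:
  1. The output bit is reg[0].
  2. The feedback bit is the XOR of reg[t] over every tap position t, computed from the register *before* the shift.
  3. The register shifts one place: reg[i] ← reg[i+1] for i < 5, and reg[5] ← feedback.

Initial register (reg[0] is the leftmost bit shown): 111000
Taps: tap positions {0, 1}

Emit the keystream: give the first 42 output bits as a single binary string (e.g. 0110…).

step | reg (before) | out | fb
   0 | 111000 | 1 | 0
   1 | 110000 | 1 | 0
   2 | 100000 | 1 | 1
   3 | 000001 | 0 | 0
   4 | 000010 | 0 | 0
   5 | 000100 | 0 | 0
   6 | 001000 | 0 | 0
   7 | 010000 | 0 | 1
   8 | 100001 | 1 | 1
   9 | 000011 | 0 | 0
  10 | 000110 | 0 | 0
  11 | 001100 | 0 | 0
  12 | 011000 | 0 | 1
  13 | 110001 | 1 | 0
  14 | 100010 | 1 | 1
  15 | 000101 | 0 | 0
  16 | 001010 | 0 | 0
  17 | 010100 | 0 | 1
  18 | 101001 | 1 | 1
  19 | 010011 | 0 | 1
  20 | 100111 | 1 | 1
  21 | 001111 | 0 | 0
  22 | 011110 | 0 | 1
  23 | 111101 | 1 | 0
  24 | 111010 | 1 | 0
  25 | 110100 | 1 | 0
  26 | 101000 | 1 | 1
  27 | 010001 | 0 | 1
  28 | 100011 | 1 | 1
  29 | 000111 | 0 | 0
  30 | 001110 | 0 | 0
  31 | 011100 | 0 | 1
  32 | 111001 | 1 | 0
  33 | 110010 | 1 | 0
  34 | 100100 | 1 | 1
  35 | 001001 | 0 | 0
  36 | 010010 | 0 | 1
  37 | 100101 | 1 | 1
  38 | 001011 | 0 | 0
  39 | 010110 | 0 | 1
  40 | 101101 | 1 | 1
  41 | 011011 | 0 | 1

111000001000011000101001111010001110010010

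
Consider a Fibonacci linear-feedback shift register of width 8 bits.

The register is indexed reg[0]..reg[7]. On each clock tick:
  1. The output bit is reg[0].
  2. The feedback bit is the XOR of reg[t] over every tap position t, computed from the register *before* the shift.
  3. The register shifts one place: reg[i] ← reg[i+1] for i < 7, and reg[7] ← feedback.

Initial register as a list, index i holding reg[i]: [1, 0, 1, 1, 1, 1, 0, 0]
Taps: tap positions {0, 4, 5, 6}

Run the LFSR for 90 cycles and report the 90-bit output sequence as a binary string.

101111001101110111001010100101000100101101000110011100111100011011000010001011101011110110

k : reg_k → out_k, fb_k
0: 10111100 → 1, fb=1
1: 01111001 → 0, fb=1
2: 11110011 → 1, fb=0
3: 11100110 → 1, fb=1
4: 11001101 → 1, fb=1
5: 10011011 → 1, fb=1
6: 00110111 → 0, fb=0
7: 01101110 → 0, fb=1
8: 11011101 → 1, fb=1
9: 10111011 → 1, fb=1
10: 01110111 → 0, fb=0
11: 11101110 → 1, fb=0
12: 11011100 → 1, fb=1
13: 10111001 → 1, fb=0
14: 01110010 → 0, fb=1
15: 11100101 → 1, fb=0
16: 11001010 → 1, fb=1
17: 10010101 → 1, fb=0
18: 00101010 → 0, fb=0
19: 01010100 → 0, fb=1
20: 10101001 → 1, fb=0
21: 01010010 → 0, fb=1
22: 10100101 → 1, fb=0
23: 01001010 → 0, fb=0
24: 10010100 → 1, fb=0
25: 00101000 → 0, fb=1
26: 01010001 → 0, fb=0
27: 10100010 → 1, fb=0
28: 01000100 → 0, fb=1
29: 10001001 → 1, fb=0
30: 00010010 → 0, fb=1
31: 00100101 → 0, fb=1
32: 01001011 → 0, fb=0
33: 10010110 → 1, fb=1
34: 00101101 → 0, fb=0
35: 01011010 → 0, fb=0
36: 10110100 → 1, fb=0
37: 01101000 → 0, fb=1
38: 11010001 → 1, fb=1
39: 10100011 → 1, fb=0
40: 01000110 → 0, fb=0
41: 10001100 → 1, fb=1
42: 00011001 → 0, fb=1
43: 00110011 → 0, fb=1
44: 01100111 → 0, fb=0
45: 11001110 → 1, fb=0
46: 10011100 → 1, fb=1
47: 00111001 → 0, fb=1
48: 01110011 → 0, fb=1
49: 11100111 → 1, fb=1
50: 11001111 → 1, fb=0
51: 10011110 → 1, fb=0
52: 00111100 → 0, fb=0
53: 01111000 → 0, fb=1
54: 11110001 → 1, fb=1
55: 11100011 → 1, fb=0
56: 11000110 → 1, fb=1
57: 10001101 → 1, fb=1
58: 00011011 → 0, fb=0
59: 00110110 → 0, fb=0
60: 01101100 → 0, fb=0
61: 11011000 → 1, fb=0
62: 10110000 → 1, fb=1
63: 01100001 → 0, fb=0
64: 11000010 → 1, fb=0
65: 10000100 → 1, fb=0
66: 00001000 → 0, fb=1
67: 00010001 → 0, fb=0
68: 00100010 → 0, fb=1
69: 01000101 → 0, fb=1
70: 10001011 → 1, fb=1
71: 00010111 → 0, fb=0
72: 00101110 → 0, fb=1
73: 01011101 → 0, fb=0
74: 10111010 → 1, fb=1
75: 01110101 → 0, fb=1
76: 11101011 → 1, fb=1
77: 11010111 → 1, fb=1
78: 10101111 → 1, fb=0
79: 01011110 → 0, fb=1
80: 10111101 → 1, fb=1
81: 01111011 → 0, fb=0
82: 11110110 → 1, fb=1
83: 11101101 → 1, fb=1
84: 11011011 → 1, fb=1
85: 10110111 → 1, fb=1
86: 01101111 → 0, fb=1
87: 11011111 → 1, fb=0
88: 10111110 → 1, fb=0
89: 01111100 → 0, fb=0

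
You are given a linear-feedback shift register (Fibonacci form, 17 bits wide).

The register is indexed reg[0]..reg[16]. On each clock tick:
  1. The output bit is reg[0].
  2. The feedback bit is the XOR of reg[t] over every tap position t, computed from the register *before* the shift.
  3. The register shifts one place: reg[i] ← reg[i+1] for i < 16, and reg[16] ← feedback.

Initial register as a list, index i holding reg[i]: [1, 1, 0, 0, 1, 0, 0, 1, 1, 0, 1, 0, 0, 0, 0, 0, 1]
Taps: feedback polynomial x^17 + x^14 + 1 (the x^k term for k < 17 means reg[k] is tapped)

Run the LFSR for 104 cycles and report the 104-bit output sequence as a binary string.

step | reg (before) | out | fb
   0 | 11001001101000001 | 1 | 1
   1 | 10010011010000011 | 1 | 1
   2 | 00100110100000111 | 0 | 1
   3 | 01001101000001111 | 0 | 1
   4 | 10011010000011111 | 1 | 0
   5 | 00110100000111110 | 0 | 1
   6 | 01101000001111101 | 0 | 1
   7 | 11010000011111011 | 1 | 1
   8 | 10100000111110111 | 1 | 0
   9 | 01000001111101110 | 0 | 1
  10 | 10000011111011101 | 1 | 0
  11 | 00000111110111010 | 0 | 0
  12 | 00001111101110100 | 0 | 1
  13 | 00011111011101001 | 0 | 0
  14 | 00111110111010010 | 0 | 0
  15 | 01111101110100100 | 0 | 1
  16 | 11111011101001001 | 1 | 1
  17 | 11110111010010011 | 1 | 1
  18 | 11101110100100111 | 1 | 0
  19 | 11011101001001110 | 1 | 0
  20 | 10111010010011100 | 1 | 0
  21 | 01110100100111000 | 0 | 0
  22 | 11101001001110000 | 1 | 1
  23 | 11010010011100001 | 1 | 1
  24 | 10100100111000011 | 1 | 1
  25 | 01001001110000111 | 0 | 1
  26 | 10010011100001111 | 1 | 0
  27 | 00100111000011110 | 0 | 1
  28 | 01001110000111101 | 0 | 1
  29 | 10011100001111011 | 1 | 1
  30 | 00111000011110111 | 0 | 1
  31 | 01110000111101111 | 0 | 1
  32 | 11100001111011111 | 1 | 0
  33 | 11000011110111110 | 1 | 0
  34 | 10000111101111100 | 1 | 0
  35 | 00001111011111000 | 0 | 0
  36 | 00011110111110000 | 0 | 0
  37 | 00111101111100000 | 0 | 0
  38 | 01111011111000000 | 0 | 0
  39 | 11110111110000000 | 1 | 1
  40 | 11101111100000001 | 1 | 1
  41 | 11011111000000011 | 1 | 1
  42 | 10111110000000111 | 1 | 0
  43 | 01111100000001110 | 0 | 1
  44 | 11111000000011101 | 1 | 0
  45 | 11110000000111010 | 1 | 1
  46 | 11100000001110101 | 1 | 0
  47 | 11000000011101010 | 1 | 1
  48 | 10000000111010101 | 1 | 0
  49 | 00000001110101010 | 0 | 0
  50 | 00000011101010100 | 0 | 1
  51 | 00000111010101001 | 0 | 0
  52 | 00001110101010010 | 0 | 0
  53 | 00011101010100100 | 0 | 1
  54 | 00111010101001001 | 0 | 0
  55 | 01110101010010010 | 0 | 0
  56 | 11101010100100100 | 1 | 0
  57 | 11010101001001000 | 1 | 1
  58 | 10101010010010001 | 1 | 1
  59 | 01010100100100011 | 0 | 0
  60 | 10101001001000110 | 1 | 0
  61 | 01010010010001100 | 0 | 1
  62 | 10100100100011001 | 1 | 1
  63 | 01001001000110011 | 0 | 0
  64 | 10010010001100110 | 1 | 0
  65 | 00100100011001100 | 0 | 1
  66 | 01001000110011001 | 0 | 0
  67 | 10010001100110010 | 1 | 1
  68 | 00100011001100101 | 0 | 1
  69 | 01000110011001011 | 0 | 0
  70 | 10001100110010110 | 1 | 0
  71 | 00011001100101100 | 0 | 1
  72 | 00110011001011001 | 0 | 0
  73 | 01100110010110010 | 0 | 0
  74 | 11001100101100100 | 1 | 0
  75 | 10011001011001000 | 1 | 1
  76 | 00110010110010001 | 0 | 0
  77 | 01100101100100010 | 0 | 0
  78 | 11001011001000100 | 1 | 0
  79 | 10010110010001000 | 1 | 1
  80 | 00101100100010001 | 0 | 0
  81 | 01011001000100010 | 0 | 0
  82 | 10110010001000100 | 1 | 0
  83 | 01100100010001000 | 0 | 0
  84 | 11001000100010000 | 1 | 1
  85 | 10010001000100001 | 1 | 1
  86 | 00100010001000011 | 0 | 0
  87 | 01000100010000110 | 0 | 1
  88 | 10001000100001101 | 1 | 0
  89 | 00010001000011010 | 0 | 0
  90 | 00100010000110100 | 0 | 1
  91 | 01000100001101001 | 0 | 0
  92 | 10001000011010010 | 1 | 1
  93 | 00010000110100101 | 0 | 1
  94 | 00100001101001011 | 0 | 0
  95 | 01000011010010110 | 0 | 1
  96 | 10000110100101101 | 1 | 0
  97 | 00001101001011010 | 0 | 0
  98 | 00011010010110100 | 0 | 1
  99 | 00110100101101001 | 0 | 0
 100 | 01101001011010010 | 0 | 0
 101 | 11010010110100100 | 1 | 0
 102 | 10100101101001000 | 1 | 1
 103 | 01001011010010001 | 0 | 0

11001001101000001111101110100100111000011110111110000000111010101001001000110011001011001000100010000110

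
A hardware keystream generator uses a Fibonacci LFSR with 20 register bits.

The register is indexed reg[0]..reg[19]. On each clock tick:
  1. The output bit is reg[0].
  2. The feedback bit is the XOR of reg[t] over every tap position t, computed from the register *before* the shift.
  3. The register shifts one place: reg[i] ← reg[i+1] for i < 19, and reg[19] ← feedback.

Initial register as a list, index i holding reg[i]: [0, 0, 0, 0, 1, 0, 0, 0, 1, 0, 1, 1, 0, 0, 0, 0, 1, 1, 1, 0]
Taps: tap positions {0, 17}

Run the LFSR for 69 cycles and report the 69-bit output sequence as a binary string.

000010001011000011101101001011101101010001011001110101111011001111100

step | reg (before) | out | fb
   0 | 00001000101100001110 | 0 | 1
   1 | 00010001011000011101 | 0 | 1
   2 | 00100010110000111011 | 0 | 0
   3 | 01000101100001110110 | 0 | 1
   4 | 10001011000011101101 | 1 | 0
   5 | 00010110000111011010 | 0 | 0
   6 | 00101100001110110100 | 0 | 1
   7 | 01011000011101101001 | 0 | 0
   8 | 10110000111011010010 | 1 | 1
   9 | 01100001110110100101 | 0 | 1
  10 | 11000011101101001011 | 1 | 1
  11 | 10000111011010010111 | 1 | 0
  12 | 00001110110100101110 | 0 | 1
  13 | 00011101101001011101 | 0 | 1
  14 | 00111011010010111011 | 0 | 0
  15 | 01110110100101110110 | 0 | 1
  16 | 11101101001011101101 | 1 | 0
  17 | 11011010010111011010 | 1 | 1
  18 | 10110100101110110101 | 1 | 0
  19 | 01101001011101101010 | 0 | 0
  20 | 11010010111011010100 | 1 | 0
  21 | 10100101110110101000 | 1 | 1
  22 | 01001011101101010001 | 0 | 0
  23 | 10010111011010100010 | 1 | 1
  24 | 00101110110101000101 | 0 | 1
  25 | 01011101101010001011 | 0 | 0
  26 | 10111011010100010110 | 1 | 0
  27 | 01110110101000101100 | 0 | 1
  28 | 11101101010001011001 | 1 | 1
  29 | 11011010100010110011 | 1 | 1
  30 | 10110101000101100111 | 1 | 0
  31 | 01101010001011001110 | 0 | 1
  32 | 11010100010110011101 | 1 | 0
  33 | 10101000101100111010 | 1 | 1
  34 | 01010001011001110101 | 0 | 1
  35 | 10100010110011101011 | 1 | 1
  36 | 01000101100111010111 | 0 | 1
  37 | 10001011001110101111 | 1 | 0
  38 | 00010110011101011110 | 0 | 1
  39 | 00101100111010111101 | 0 | 1
  40 | 01011001110101111011 | 0 | 0
  41 | 10110011101011110110 | 1 | 0
  42 | 01100111010111101100 | 0 | 1
  43 | 11001110101111011001 | 1 | 1
  44 | 10011101011110110011 | 1 | 1
  45 | 00111010111101100111 | 0 | 1
  46 | 01110101111011001111 | 0 | 1
  47 | 11101011110110011111 | 1 | 0
  48 | 11010111101100111110 | 1 | 0
  49 | 10101111011001111100 | 1 | 0
  50 | 01011110110011111000 | 0 | 0
  51 | 10111101100111110000 | 1 | 1
  52 | 01111011001111100001 | 0 | 0
  53 | 11110110011111000010 | 1 | 1
  54 | 11101100111110000101 | 1 | 0
  55 | 11011001111100001010 | 1 | 1
  56 | 10110011111000010101 | 1 | 0
  57 | 01100111110000101010 | 0 | 0
  58 | 11001111100001010100 | 1 | 0
  59 | 10011111000010101000 | 1 | 1
  60 | 00111110000101010001 | 0 | 0
  61 | 01111100001010100010 | 0 | 0
  62 | 11111000010101000100 | 1 | 0
  63 | 11110000101010001000 | 1 | 1
  64 | 11100001010100010001 | 1 | 1
  65 | 11000010101000100011 | 1 | 1
  66 | 10000101010001000111 | 1 | 0
  67 | 00001010100010001110 | 0 | 1
  68 | 00010101000100011101 | 0 | 1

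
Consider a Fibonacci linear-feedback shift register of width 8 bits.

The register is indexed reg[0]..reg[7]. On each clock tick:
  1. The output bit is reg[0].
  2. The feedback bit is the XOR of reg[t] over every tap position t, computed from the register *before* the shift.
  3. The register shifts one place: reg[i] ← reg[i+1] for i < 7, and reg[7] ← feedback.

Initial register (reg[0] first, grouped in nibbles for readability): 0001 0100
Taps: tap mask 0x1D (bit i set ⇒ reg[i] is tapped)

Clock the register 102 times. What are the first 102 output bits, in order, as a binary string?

k : reg_k → out_k, fb_k
0: 00010100 → 0, fb=1
1: 00101001 → 0, fb=0
2: 01010010 → 0, fb=1
3: 10100101 → 1, fb=0
4: 01001010 → 0, fb=1
5: 10010101 → 1, fb=0
6: 00101010 → 0, fb=0
7: 01010100 → 0, fb=1
8: 10101001 → 1, fb=1
9: 01010011 → 0, fb=1
10: 10100111 → 1, fb=0
11: 01001110 → 0, fb=1
12: 10011101 → 1, fb=1
13: 00111011 → 0, fb=1
14: 01110111 → 0, fb=0
15: 11101110 → 1, fb=1
16: 11011101 → 1, fb=1
17: 10111011 → 1, fb=0
18: 01110110 → 0, fb=0
19: 11101100 → 1, fb=1
20: 11011001 → 1, fb=1
21: 10110011 → 1, fb=1
22: 01100111 → 0, fb=1
23: 11001111 → 1, fb=0
24: 10011110 → 1, fb=1
25: 00111101 → 0, fb=1
26: 01111011 → 0, fb=1
27: 11110111 → 1, fb=1
28: 11101111 → 1, fb=1
29: 11011111 → 1, fb=1
30: 10111111 → 1, fb=0
31: 01111110 → 0, fb=1
32: 11111101 → 1, fb=0
33: 11111010 → 1, fb=0
34: 11110100 → 1, fb=1
35: 11101001 → 1, fb=1
36: 11010011 → 1, fb=0
37: 10100110 → 1, fb=0
38: 01001100 → 0, fb=1
39: 10011001 → 1, fb=1
40: 00110011 → 0, fb=0
41: 01100110 → 0, fb=1
42: 11001101 → 1, fb=0
43: 10011010 → 1, fb=1
44: 00110101 → 0, fb=0
45: 01101010 → 0, fb=0
46: 11010100 → 1, fb=0
47: 10101000 → 1, fb=1
48: 01010001 → 0, fb=1
49: 10100011 → 1, fb=0
50: 01000110 → 0, fb=0
51: 10001100 → 1, fb=0
52: 00011000 → 0, fb=0
53: 00110000 → 0, fb=0
54: 01100000 → 0, fb=1
55: 11000001 → 1, fb=1
56: 10000011 → 1, fb=1
57: 00000111 → 0, fb=0
58: 00001110 → 0, fb=1
59: 00011101 → 0, fb=0
60: 00111010 → 0, fb=1
61: 01110101 → 0, fb=0
62: 11101010 → 1, fb=1
63: 11010101 → 1, fb=0
64: 10101010 → 1, fb=1
65: 01010101 → 0, fb=1
66: 10101011 → 1, fb=1
67: 01010111 → 0, fb=1
68: 10101111 → 1, fb=1
69: 01011111 → 0, fb=0
70: 10111110 → 1, fb=0
71: 01111100 → 0, fb=1
72: 11111001 → 1, fb=0
73: 11110010 → 1, fb=1
74: 11100101 → 1, fb=0
75: 11001010 → 1, fb=0
76: 10010100 → 1, fb=0
77: 00101000 → 0, fb=0
78: 01010000 → 0, fb=1
79: 10100001 → 1, fb=0
80: 01000010 → 0, fb=0
81: 10000100 → 1, fb=1
82: 00001001 → 0, fb=1
83: 00010011 → 0, fb=1
84: 00100111 → 0, fb=1
85: 01001111 → 0, fb=1
86: 10011111 → 1, fb=1
87: 00111111 → 0, fb=1
88: 01111111 → 0, fb=1
89: 11111111 → 1, fb=0
90: 11111110 → 1, fb=0
91: 11111100 → 1, fb=0
92: 11111000 → 1, fb=0
93: 11110000 → 1, fb=1
94: 11100001 → 1, fb=0
95: 11000010 → 1, fb=1
96: 10000101 → 1, fb=1
97: 00001011 → 0, fb=1
98: 00010111 → 0, fb=1
99: 00101111 → 0, fb=0
100: 01011110 → 0, fb=0
101: 10111100 → 1, fb=0

000101001010100111011101100111101111110100110011010100011000001110101010111110010100001001111111100001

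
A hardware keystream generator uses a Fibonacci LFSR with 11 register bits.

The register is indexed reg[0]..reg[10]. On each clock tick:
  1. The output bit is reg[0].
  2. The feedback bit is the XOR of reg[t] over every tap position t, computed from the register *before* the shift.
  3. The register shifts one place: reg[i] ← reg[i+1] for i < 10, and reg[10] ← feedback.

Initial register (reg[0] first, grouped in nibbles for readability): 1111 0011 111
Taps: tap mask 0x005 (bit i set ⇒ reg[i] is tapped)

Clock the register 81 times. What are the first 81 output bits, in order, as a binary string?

step | reg (before) | out | fb
   0 | 11110011111 | 1 | 0
   1 | 11100111110 | 1 | 0
   2 | 11001111100 | 1 | 1
   3 | 10011111001 | 1 | 1
   4 | 00111110011 | 0 | 1
   5 | 01111100111 | 0 | 1
   6 | 11111001111 | 1 | 0
   7 | 11110011110 | 1 | 0
   8 | 11100111100 | 1 | 0
   9 | 11001111000 | 1 | 1
  10 | 10011110001 | 1 | 1
  11 | 00111100011 | 0 | 1
  12 | 01111000111 | 0 | 1
  13 | 11110001111 | 1 | 0
  14 | 11100011110 | 1 | 0
  15 | 11000111100 | 1 | 1
  16 | 10001111001 | 1 | 1
  17 | 00011110011 | 0 | 0
  18 | 00111100110 | 0 | 1
  19 | 01111001101 | 0 | 1
  20 | 11110011011 | 1 | 0
  21 | 11100110110 | 1 | 0
  22 | 11001101100 | 1 | 1
  23 | 10011011001 | 1 | 1
  24 | 00110110011 | 0 | 1
  25 | 01101100111 | 0 | 1
  26 | 11011001111 | 1 | 1
  27 | 10110011111 | 1 | 0
  28 | 01100111110 | 0 | 1
  29 | 11001111101 | 1 | 1
  30 | 10011111011 | 1 | 1
  31 | 00111110111 | 0 | 1
  32 | 01111101111 | 0 | 1
  33 | 11111011111 | 1 | 0
  34 | 11110111110 | 1 | 0
  35 | 11101111100 | 1 | 0
  36 | 11011111000 | 1 | 1
  37 | 10111110001 | 1 | 0
  38 | 01111100010 | 0 | 1
  39 | 11111000101 | 1 | 0
  40 | 11110001010 | 1 | 0
  41 | 11100010100 | 1 | 0
  42 | 11000101000 | 1 | 1
  43 | 10001010001 | 1 | 1
  44 | 00010100011 | 0 | 0
  45 | 00101000110 | 0 | 1
  46 | 01010001101 | 0 | 0
  47 | 10100011010 | 1 | 0
  48 | 01000110100 | 0 | 0
  49 | 10001101000 | 1 | 1
  50 | 00011010001 | 0 | 0
  51 | 00110100010 | 0 | 1
  52 | 01101000101 | 0 | 1
  53 | 11010001011 | 1 | 1
  54 | 10100010111 | 1 | 0
  55 | 01000101110 | 0 | 0
  56 | 10001011100 | 1 | 1
  57 | 00010111001 | 0 | 0
  58 | 00101110010 | 0 | 1
  59 | 01011100101 | 0 | 0
  60 | 10111001010 | 1 | 0
  61 | 01110010100 | 0 | 1
  62 | 11100101001 | 1 | 0
  63 | 11001010010 | 1 | 1
  64 | 10010100101 | 1 | 1
  65 | 00101001011 | 0 | 1
  66 | 01010010111 | 0 | 0
  67 | 10100101110 | 1 | 0
  68 | 01001011100 | 0 | 0
  69 | 10010111000 | 1 | 1
  70 | 00101110001 | 0 | 1
  71 | 01011100011 | 0 | 0
  72 | 10111000110 | 1 | 0
  73 | 01110001100 | 0 | 1
  74 | 11100011001 | 1 | 0
  75 | 11000110010 | 1 | 1
  76 | 10001100101 | 1 | 1
  77 | 00011001011 | 0 | 0
  78 | 00110010110 | 0 | 1
  79 | 01100101101 | 0 | 1
  80 | 11001011011 | 1 | 1

111100111110011110001111001101100111110111110001010001101000101110010100101110001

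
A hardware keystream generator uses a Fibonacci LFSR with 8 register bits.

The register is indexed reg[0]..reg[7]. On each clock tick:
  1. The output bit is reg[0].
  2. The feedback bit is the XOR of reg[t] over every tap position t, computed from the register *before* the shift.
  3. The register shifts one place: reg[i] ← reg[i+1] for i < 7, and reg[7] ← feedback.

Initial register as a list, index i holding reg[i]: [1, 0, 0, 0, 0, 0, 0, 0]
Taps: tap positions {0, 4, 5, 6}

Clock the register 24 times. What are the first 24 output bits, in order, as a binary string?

step | reg (before) | out | fb
   0 | 10000000 | 1 | 1
   1 | 00000001 | 0 | 0
   2 | 00000010 | 0 | 1
   3 | 00000101 | 0 | 1
   4 | 00001011 | 0 | 0
   5 | 00010110 | 0 | 0
   6 | 00101100 | 0 | 0
   7 | 01011000 | 0 | 1
   8 | 10110001 | 1 | 1
   9 | 01100011 | 0 | 1
  10 | 11000111 | 1 | 1
  11 | 10001111 | 1 | 0
  12 | 00011110 | 0 | 1
  13 | 00111101 | 0 | 0
  14 | 01111010 | 0 | 0
  15 | 11110100 | 1 | 0
  16 | 11101000 | 1 | 0
  17 | 11010000 | 1 | 1
  18 | 10100001 | 1 | 1
  19 | 01000011 | 0 | 1
  20 | 10000111 | 1 | 1
  21 | 00001111 | 0 | 1
  22 | 00011111 | 0 | 1
  23 | 00111111 | 0 | 1

100000001011000111101000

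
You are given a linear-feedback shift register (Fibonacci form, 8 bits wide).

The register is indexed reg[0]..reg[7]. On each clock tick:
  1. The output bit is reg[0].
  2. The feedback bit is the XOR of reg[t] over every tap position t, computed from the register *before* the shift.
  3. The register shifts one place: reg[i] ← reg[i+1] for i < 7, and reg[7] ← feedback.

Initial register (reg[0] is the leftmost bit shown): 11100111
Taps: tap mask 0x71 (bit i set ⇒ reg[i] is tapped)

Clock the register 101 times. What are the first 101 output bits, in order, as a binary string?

11100111100011011000010001011101011110110111110000110100110101101101010000010011101100100100110000001

k : reg_k → out_k, fb_k
0: 11100111 → 1, fb=1
1: 11001111 → 1, fb=0
2: 10011110 → 1, fb=0
3: 00111100 → 0, fb=0
4: 01111000 → 0, fb=1
5: 11110001 → 1, fb=1
6: 11100011 → 1, fb=0
7: 11000110 → 1, fb=1
8: 10001101 → 1, fb=1
9: 00011011 → 0, fb=0
10: 00110110 → 0, fb=0
11: 01101100 → 0, fb=0
12: 11011000 → 1, fb=0
13: 10110000 → 1, fb=1
14: 01100001 → 0, fb=0
15: 11000010 → 1, fb=0
16: 10000100 → 1, fb=0
17: 00001000 → 0, fb=1
18: 00010001 → 0, fb=0
19: 00100010 → 0, fb=1
20: 01000101 → 0, fb=1
21: 10001011 → 1, fb=1
22: 00010111 → 0, fb=0
23: 00101110 → 0, fb=1
24: 01011101 → 0, fb=0
25: 10111010 → 1, fb=1
26: 01110101 → 0, fb=1
27: 11101011 → 1, fb=1
28: 11010111 → 1, fb=1
29: 10101111 → 1, fb=0
30: 01011110 → 0, fb=1
31: 10111101 → 1, fb=1
32: 01111011 → 0, fb=0
33: 11110110 → 1, fb=1
34: 11101101 → 1, fb=1
35: 11011011 → 1, fb=1
36: 10110111 → 1, fb=1
37: 01101111 → 0, fb=1
38: 11011111 → 1, fb=0
39: 10111110 → 1, fb=0
40: 01111100 → 0, fb=0
41: 11111000 → 1, fb=0
42: 11110000 → 1, fb=1
43: 11100001 → 1, fb=1
44: 11000011 → 1, fb=0
45: 10000110 → 1, fb=1
46: 00001101 → 0, fb=0
47: 00011010 → 0, fb=0
48: 00110100 → 0, fb=1
49: 01101001 → 0, fb=1
50: 11010011 → 1, fb=0
51: 10100110 → 1, fb=1
52: 01001101 → 0, fb=0
53: 10011010 → 1, fb=1
54: 00110101 → 0, fb=1
55: 01101011 → 0, fb=0
56: 11010110 → 1, fb=1
57: 10101101 → 1, fb=1
58: 01011011 → 0, fb=0
59: 10110110 → 1, fb=1
60: 01101101 → 0, fb=0
61: 11011010 → 1, fb=1
62: 10110101 → 1, fb=0
63: 01101010 → 0, fb=0
64: 11010100 → 1, fb=0
65: 10101000 → 1, fb=0
66: 01010000 → 0, fb=0
67: 10100000 → 1, fb=1
68: 01000001 → 0, fb=0
69: 10000010 → 1, fb=0
70: 00000100 → 0, fb=1
71: 00001001 → 0, fb=1
72: 00010011 → 0, fb=1
73: 00100111 → 0, fb=0
74: 01001110 → 0, fb=1
75: 10011101 → 1, fb=1
76: 00111011 → 0, fb=0
77: 01110110 → 0, fb=0
78: 11101100 → 1, fb=1
79: 11011001 → 1, fb=0
80: 10110010 → 1, fb=0
81: 01100100 → 0, fb=1
82: 11001001 → 1, fb=0
83: 10010010 → 1, fb=0
84: 00100100 → 0, fb=1
85: 01001001 → 0, fb=1
86: 10010011 → 1, fb=0
87: 00100110 → 0, fb=0
88: 01001100 → 0, fb=0
89: 10011000 → 1, fb=0
90: 00110000 → 0, fb=0
91: 01100000 → 0, fb=0
92: 11000000 → 1, fb=1
93: 10000001 → 1, fb=1
94: 00000011 → 0, fb=1
95: 00000111 → 0, fb=0
96: 00001110 → 0, fb=1
97: 00011101 → 0, fb=0
98: 00111010 → 0, fb=0
99: 01110100 → 0, fb=1
100: 11101001 → 1, fb=0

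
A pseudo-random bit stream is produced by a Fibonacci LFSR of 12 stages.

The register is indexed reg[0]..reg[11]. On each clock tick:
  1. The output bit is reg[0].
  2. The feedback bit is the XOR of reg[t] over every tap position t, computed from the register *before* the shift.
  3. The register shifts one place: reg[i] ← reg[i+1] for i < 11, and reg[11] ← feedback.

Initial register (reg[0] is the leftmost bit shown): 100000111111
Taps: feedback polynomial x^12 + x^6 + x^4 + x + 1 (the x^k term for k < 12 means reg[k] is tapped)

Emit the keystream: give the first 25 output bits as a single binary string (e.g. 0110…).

1000001111110100011001000

k : reg_k → out_k, fb_k
0: 100000111111 → 1, fb=0
1: 000001111110 → 0, fb=1
2: 000011111101 → 0, fb=0
3: 000111111010 → 0, fb=0
4: 001111110100 → 0, fb=0
5: 011111101000 → 0, fb=1
6: 111111010001 → 1, fb=1
7: 111110100011 → 1, fb=0
8: 111101000110 → 1, fb=0
9: 111010001100 → 1, fb=1
10: 110100011001 → 1, fb=0
11: 101000110010 → 1, fb=0
12: 010001100100 → 0, fb=0
13: 100011001000 → 1, fb=0
14: 000110010000 → 0, fb=1
15: 001100100001 → 0, fb=1
16: 011001000011 → 0, fb=1
17: 110010000111 → 1, fb=1
18: 100100001111 → 1, fb=1
19: 001000011111 → 0, fb=0
20: 010000111110 → 0, fb=0
21: 100001111100 → 1, fb=0
22: 000011111000 → 0, fb=0
23: 000111110000 → 0, fb=0
24: 001111100000 → 0, fb=0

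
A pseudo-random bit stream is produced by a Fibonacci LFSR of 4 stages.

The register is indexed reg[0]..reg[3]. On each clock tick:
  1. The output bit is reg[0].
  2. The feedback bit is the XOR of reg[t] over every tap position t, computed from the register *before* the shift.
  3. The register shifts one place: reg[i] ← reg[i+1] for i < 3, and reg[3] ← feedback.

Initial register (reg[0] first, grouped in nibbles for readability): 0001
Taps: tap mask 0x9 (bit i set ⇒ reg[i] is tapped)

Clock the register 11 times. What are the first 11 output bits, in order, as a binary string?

00011110101

step | reg (before) | out | fb
   0 | 0001 | 0 | 1
   1 | 0011 | 0 | 1
   2 | 0111 | 0 | 1
   3 | 1111 | 1 | 0
   4 | 1110 | 1 | 1
   5 | 1101 | 1 | 0
   6 | 1010 | 1 | 1
   7 | 0101 | 0 | 1
   8 | 1011 | 1 | 0
   9 | 0110 | 0 | 0
  10 | 1100 | 1 | 1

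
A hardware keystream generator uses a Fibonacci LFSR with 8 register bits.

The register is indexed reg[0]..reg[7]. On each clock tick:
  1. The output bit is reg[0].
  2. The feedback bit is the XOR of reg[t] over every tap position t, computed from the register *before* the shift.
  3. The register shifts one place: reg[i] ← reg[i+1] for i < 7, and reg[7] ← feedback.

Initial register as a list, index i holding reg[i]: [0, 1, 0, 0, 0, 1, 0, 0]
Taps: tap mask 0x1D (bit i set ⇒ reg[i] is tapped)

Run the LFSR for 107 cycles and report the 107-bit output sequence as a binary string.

step | reg (before) | out | fb
   0 | 01000100 | 0 | 0
   1 | 10001000 | 1 | 0
   2 | 00010000 | 0 | 1
   3 | 00100001 | 0 | 1
   4 | 01000011 | 0 | 0
   5 | 10000110 | 1 | 1
   6 | 00001101 | 0 | 1
   7 | 00011011 | 0 | 0
   8 | 00110110 | 0 | 0
   9 | 01101100 | 0 | 0
  10 | 11011000 | 1 | 1
  11 | 10110001 | 1 | 1
  12 | 01100011 | 0 | 1
  13 | 11000111 | 1 | 1
  14 | 10001111 | 1 | 0
  15 | 00011110 | 0 | 0
  16 | 00111100 | 0 | 1
  17 | 01111001 | 0 | 1
  18 | 11110011 | 1 | 1
  19 | 11100111 | 1 | 0
  20 | 11001110 | 1 | 0
  21 | 10011100 | 1 | 1
  22 | 00111001 | 0 | 1
  23 | 01110011 | 0 | 0
  24 | 11100110 | 1 | 0
  25 | 11001100 | 1 | 0
  26 | 10011000 | 1 | 1
  27 | 00110001 | 0 | 0
  28 | 01100010 | 0 | 1
  29 | 11000101 | 1 | 1
  30 | 10001011 | 1 | 0
  31 | 00010110 | 0 | 1
  32 | 00101101 | 0 | 0
  33 | 01011010 | 0 | 0
  34 | 10110100 | 1 | 1
  35 | 01101001 | 0 | 0
  36 | 11010010 | 1 | 0
  37 | 10100100 | 1 | 0
  38 | 01001000 | 0 | 1
  39 | 10010001 | 1 | 0
  40 | 00100010 | 0 | 1
  41 | 01000101 | 0 | 0
  42 | 10001010 | 1 | 0
  43 | 00010100 | 0 | 1
  44 | 00101001 | 0 | 0
  45 | 01010010 | 0 | 1
  46 | 10100101 | 1 | 0
  47 | 01001010 | 0 | 1
  48 | 10010101 | 1 | 0
  49 | 00101010 | 0 | 0
  50 | 01010100 | 0 | 1
  51 | 10101001 | 1 | 1
  52 | 01010011 | 0 | 1
  53 | 10100111 | 1 | 0
  54 | 01001110 | 0 | 1
  55 | 10011101 | 1 | 1
  56 | 00111011 | 0 | 1
  57 | 01110111 | 0 | 0
  58 | 11101110 | 1 | 1
  59 | 11011101 | 1 | 1
  60 | 10111011 | 1 | 0
  61 | 01110110 | 0 | 0
  62 | 11101100 | 1 | 1
  63 | 11011001 | 1 | 1
  64 | 10110011 | 1 | 1
  65 | 01100111 | 0 | 1
  66 | 11001111 | 1 | 0
  67 | 10011110 | 1 | 1
  68 | 00111101 | 0 | 1
  69 | 01111011 | 0 | 1
  70 | 11110111 | 1 | 1
  71 | 11101111 | 1 | 1
  72 | 11011111 | 1 | 1
  73 | 10111111 | 1 | 0
  74 | 01111110 | 0 | 1
  75 | 11111101 | 1 | 0
  76 | 11111010 | 1 | 0
  77 | 11110100 | 1 | 1
  78 | 11101001 | 1 | 1
  79 | 11010011 | 1 | 0
  80 | 10100110 | 1 | 0
  81 | 01001100 | 0 | 1
  82 | 10011001 | 1 | 1
  83 | 00110011 | 0 | 0
  84 | 01100110 | 0 | 1
  85 | 11001101 | 1 | 0
  86 | 10011010 | 1 | 1
  87 | 00110101 | 0 | 0
  88 | 01101010 | 0 | 0
  89 | 11010100 | 1 | 0
  90 | 10101000 | 1 | 1
  91 | 01010001 | 0 | 1
  92 | 10100011 | 1 | 0
  93 | 01000110 | 0 | 0
  94 | 10001100 | 1 | 0
  95 | 00011000 | 0 | 0
  96 | 00110000 | 0 | 0
  97 | 01100000 | 0 | 1
  98 | 11000001 | 1 | 1
  99 | 10000011 | 1 | 1
 100 | 00000111 | 0 | 0
 101 | 00001110 | 0 | 1
 102 | 00011101 | 0 | 0
 103 | 00111010 | 0 | 1
 104 | 01110101 | 0 | 0
 105 | 11101010 | 1 | 1
 106 | 11010101 | 1 | 0

01000100001101100011110011100110001011010010001010010101001110111011001111011111101001100110101000110000011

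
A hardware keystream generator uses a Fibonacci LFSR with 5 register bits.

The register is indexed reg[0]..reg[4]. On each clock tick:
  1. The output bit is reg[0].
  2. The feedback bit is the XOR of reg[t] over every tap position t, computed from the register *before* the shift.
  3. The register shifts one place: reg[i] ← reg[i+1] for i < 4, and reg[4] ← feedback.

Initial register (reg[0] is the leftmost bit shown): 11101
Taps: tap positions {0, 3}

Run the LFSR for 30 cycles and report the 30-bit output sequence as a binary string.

111011000111110011010010000101

tick  register→output (feedback)
  0  11101→1 (1)
  1  11011→1 (0)
  2  10110→1 (0)
  3  01100→0 (0)
  4  11000→1 (1)
  5  10001→1 (1)
  6  00011→0 (1)
  7  00111→0 (1)
  8  01111→0 (1)
  9  11111→1 (0)
 10  11110→1 (0)
 11  11100→1 (1)
 12  11001→1 (1)
 13  10011→1 (0)
 14  00110→0 (1)
 15  01101→0 (0)
 16  11010→1 (0)
 17  10100→1 (1)
 18  01001→0 (0)
 19  10010→1 (0)
 20  00100→0 (0)
 21  01000→0 (0)
 22  10000→1 (1)
 23  00001→0 (0)
 24  00010→0 (1)
 25  00101→0 (0)
 26  01010→0 (1)
 27  10101→1 (1)
 28  01011→0 (1)
 29  10111→1 (0)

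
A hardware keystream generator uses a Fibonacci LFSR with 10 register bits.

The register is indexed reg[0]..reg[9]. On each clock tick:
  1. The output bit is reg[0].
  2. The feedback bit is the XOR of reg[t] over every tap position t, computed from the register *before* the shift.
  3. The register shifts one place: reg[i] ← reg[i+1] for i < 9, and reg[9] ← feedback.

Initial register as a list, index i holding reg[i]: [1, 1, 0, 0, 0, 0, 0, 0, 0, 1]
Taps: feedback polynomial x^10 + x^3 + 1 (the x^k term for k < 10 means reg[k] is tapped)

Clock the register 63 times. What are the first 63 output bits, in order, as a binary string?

tick  register→output (feedback)
  0  1100000001→1 (1)
  1  1000000011→1 (1)
  2  0000000111→0 (0)
  3  0000001110→0 (0)
  4  0000011100→0 (0)
  5  0000111000→0 (0)
  6  0001110000→0 (1)
  7  0011100001→0 (1)
  8  0111000011→0 (1)
  9  1110000111→1 (1)
 10  1100001111→1 (1)
 11  1000011111→1 (1)
 12  0000111111→0 (0)
 13  0001111110→0 (1)
 14  0011111101→0 (1)
 15  0111111011→0 (1)
 16  1111110111→1 (0)
 17  1111101110→1 (0)
 18  1111011100→1 (0)
 19  1110111000→1 (1)
 20  1101110001→1 (0)
 21  1011100010→1 (0)
 22  0111000100→0 (1)
 23  1110001001→1 (1)
 24  1100010011→1 (1)
 25  1000100111→1 (1)
 26  0001001111→0 (1)
 27  0010011111→0 (0)
 28  0100111110→0 (0)
 29  1001111100→1 (0)
 30  0011111000→0 (1)
 31  0111110001→0 (1)
 32  1111100011→1 (0)
 33  1111000110→1 (0)
 34  1110001100→1 (1)
 35  1100011001→1 (1)
 36  1000110011→1 (1)
 37  0001100111→0 (1)
 38  0011001111→0 (1)
 39  0110011111→0 (0)
 40  1100111110→1 (1)
 41  1001111101→1 (0)
 42  0011111010→0 (1)
 43  0111110101→0 (1)
 44  1111101011→1 (0)
 45  1111010110→1 (0)
 46  1110101100→1 (1)
 47  1101011001→1 (0)
 48  1010110010→1 (1)
 49  0101100101→0 (1)
 50  1011001011→1 (0)
 51  0110010110→0 (0)
 52  1100101100→1 (1)
 53  1001011001→1 (0)
 54  0010110010→0 (0)
 55  0101100100→0 (1)
 56  1011001001→1 (0)
 57  0110010010→0 (0)
 58  1100100100→1 (1)
 59  1001001001→1 (0)
 60  0010010010→0 (0)
 61  0100100100→0 (0)
 62  1001001000→1 (0)

110000000111000011111101110001001111100011001111101011001011001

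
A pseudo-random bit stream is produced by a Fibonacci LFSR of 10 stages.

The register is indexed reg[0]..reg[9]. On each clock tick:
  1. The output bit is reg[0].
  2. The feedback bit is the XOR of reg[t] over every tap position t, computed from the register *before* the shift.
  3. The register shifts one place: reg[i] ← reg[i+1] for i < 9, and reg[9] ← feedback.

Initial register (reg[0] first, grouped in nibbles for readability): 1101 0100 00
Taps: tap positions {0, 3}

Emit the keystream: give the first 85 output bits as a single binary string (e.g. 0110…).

1101010000011101001111010011010100100111000001111100111001101111010001010101101111100

k : reg_k → out_k, fb_k
0: 1101010000 → 1, fb=0
1: 1010100000 → 1, fb=1
2: 0101000001 → 0, fb=1
3: 1010000011 → 1, fb=1
4: 0100000111 → 0, fb=0
5: 1000001110 → 1, fb=1
6: 0000011101 → 0, fb=0
7: 0000111010 → 0, fb=0
8: 0001110100 → 0, fb=1
9: 0011101001 → 0, fb=1
10: 0111010011 → 0, fb=1
11: 1110100111 → 1, fb=1
12: 1101001111 → 1, fb=0
13: 1010011110 → 1, fb=1
14: 0100111101 → 0, fb=0
15: 1001111010 → 1, fb=0
16: 0011110100 → 0, fb=1
17: 0111101001 → 0, fb=1
18: 1111010011 → 1, fb=0
19: 1110100110 → 1, fb=1
20: 1101001101 → 1, fb=0
21: 1010011010 → 1, fb=1
22: 0100110101 → 0, fb=0
23: 1001101010 → 1, fb=0
24: 0011010100 → 0, fb=1
25: 0110101001 → 0, fb=0
26: 1101010010 → 1, fb=0
27: 1010100100 → 1, fb=1
28: 0101001001 → 0, fb=1
29: 1010010011 → 1, fb=1
30: 0100100111 → 0, fb=0
31: 1001001110 → 1, fb=0
32: 0010011100 → 0, fb=0
33: 0100111000 → 0, fb=0
34: 1001110000 → 1, fb=0
35: 0011100000 → 0, fb=1
36: 0111000001 → 0, fb=1
37: 1110000011 → 1, fb=1
38: 1100000111 → 1, fb=1
39: 1000001111 → 1, fb=1
40: 0000011111 → 0, fb=0
41: 0000111110 → 0, fb=0
42: 0001111100 → 0, fb=1
43: 0011111001 → 0, fb=1
44: 0111110011 → 0, fb=1
45: 1111100111 → 1, fb=0
46: 1111001110 → 1, fb=0
47: 1110011100 → 1, fb=1
48: 1100111001 → 1, fb=1
49: 1001110011 → 1, fb=0
50: 0011100110 → 0, fb=1
51: 0111001101 → 0, fb=1
52: 1110011011 → 1, fb=1
53: 1100110111 → 1, fb=1
54: 1001101111 → 1, fb=0
55: 0011011110 → 0, fb=1
56: 0110111101 → 0, fb=0
57: 1101111010 → 1, fb=0
58: 1011110100 → 1, fb=0
59: 0111101000 → 0, fb=1
60: 1111010001 → 1, fb=0
61: 1110100010 → 1, fb=1
62: 1101000101 → 1, fb=0
63: 1010001010 → 1, fb=1
64: 0100010101 → 0, fb=0
65: 1000101010 → 1, fb=1
66: 0001010101 → 0, fb=1
67: 0010101011 → 0, fb=0
68: 0101010110 → 0, fb=1
69: 1010101101 → 1, fb=1
70: 0101011011 → 0, fb=1
71: 1010110111 → 1, fb=1
72: 0101101111 → 0, fb=1
73: 1011011111 → 1, fb=0
74: 0110111110 → 0, fb=0
75: 1101111100 → 1, fb=0
76: 1011111000 → 1, fb=0
77: 0111110000 → 0, fb=1
78: 1111100001 → 1, fb=0
79: 1111000010 → 1, fb=0
80: 1110000100 → 1, fb=1
81: 1100001001 → 1, fb=1
82: 1000010011 → 1, fb=1
83: 0000100111 → 0, fb=0
84: 0001001110 → 0, fb=1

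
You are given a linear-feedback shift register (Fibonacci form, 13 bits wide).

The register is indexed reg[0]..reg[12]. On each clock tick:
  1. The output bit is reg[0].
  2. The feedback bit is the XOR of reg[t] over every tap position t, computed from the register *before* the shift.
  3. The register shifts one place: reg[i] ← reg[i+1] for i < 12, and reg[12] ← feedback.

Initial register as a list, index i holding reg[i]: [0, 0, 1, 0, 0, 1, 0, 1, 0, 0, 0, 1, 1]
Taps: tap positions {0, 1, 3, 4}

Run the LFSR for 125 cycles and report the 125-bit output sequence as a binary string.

step | reg (before) | out | fb
   0 | 0010010100011 | 0 | 0
   1 | 0100101000110 | 0 | 0
   2 | 1001010001100 | 1 | 0
   3 | 0010100011000 | 0 | 1
   4 | 0101000110001 | 0 | 0
   5 | 1010001100010 | 1 | 1
   6 | 0100011000101 | 0 | 1
   7 | 1000110001011 | 1 | 0
   8 | 0001100010110 | 0 | 0
   9 | 0011000101100 | 0 | 1
  10 | 0110001011001 | 0 | 1
  11 | 1100010110011 | 1 | 0
  12 | 1000101100110 | 1 | 0
  13 | 0001011001100 | 0 | 1
  14 | 0010110011001 | 0 | 1
  15 | 0101100110011 | 0 | 1
  16 | 1011001100111 | 1 | 0
  17 | 0110011001110 | 0 | 1
  18 | 1100110011101 | 1 | 1
  19 | 1001100111011 | 1 | 1
  20 | 0011001110111 | 0 | 1
  21 | 0110011101111 | 0 | 1
  22 | 1100111011111 | 1 | 1
  23 | 1001110111111 | 1 | 1
  24 | 0011101111111 | 0 | 0
  25 | 0111011111110 | 0 | 0
  26 | 1110111111100 | 1 | 1
  27 | 1101111111001 | 1 | 0
  28 | 1011111110010 | 1 | 1
  29 | 0111111100101 | 0 | 1
  30 | 1111111001011 | 1 | 0
  31 | 1111110010110 | 1 | 0
  32 | 1111100101100 | 1 | 0
  33 | 1111001011000 | 1 | 1
  34 | 1110010110001 | 1 | 0
  35 | 1100101100010 | 1 | 1
  36 | 1001011000101 | 1 | 0
  37 | 0010110001010 | 0 | 1
  38 | 0101100010101 | 0 | 1
  39 | 1011000101011 | 1 | 0
  40 | 0110001010110 | 0 | 1
  41 | 1100010101101 | 1 | 0
  42 | 1000101011010 | 1 | 0
  43 | 0001010110100 | 0 | 1
  44 | 0010101101001 | 0 | 1
  45 | 0101011010011 | 0 | 0
  46 | 1010110100110 | 1 | 0
  47 | 0101101001100 | 0 | 1
  48 | 1011010011001 | 1 | 0
  49 | 0110100110010 | 0 | 0
  50 | 1101001100100 | 1 | 1
  51 | 1010011001001 | 1 | 1
  52 | 0100110010011 | 0 | 0
  53 | 1001100100110 | 1 | 1
  54 | 0011001001101 | 0 | 1
  55 | 0110010011011 | 0 | 1
  56 | 1100100110111 | 1 | 1
  57 | 1001001101111 | 1 | 0
  58 | 0010011011110 | 0 | 0
  59 | 0100110111100 | 0 | 0
  60 | 1001101111000 | 1 | 1
  61 | 0011011110001 | 0 | 1
  62 | 0110111100011 | 0 | 0
  63 | 1101111000110 | 1 | 0
  64 | 1011110001100 | 1 | 1
  65 | 0111100011001 | 0 | 1
  66 | 1111000110011 | 1 | 1
  67 | 1110001100111 | 1 | 0
  68 | 1100011001110 | 1 | 0
  69 | 1000110011100 | 1 | 0
  70 | 0001100111000 | 0 | 0
  71 | 0011001110000 | 0 | 1
  72 | 0110011100001 | 0 | 1
  73 | 1100111000011 | 1 | 1
  74 | 1001110000111 | 1 | 1
  75 | 0011100001111 | 0 | 0
  76 | 0111000011110 | 0 | 0
  77 | 1110000111100 | 1 | 0
  78 | 1100001111000 | 1 | 0
  79 | 1000011110000 | 1 | 1
  80 | 0000111100001 | 0 | 1
  81 | 0001111000011 | 0 | 0
  82 | 0011110000110 | 0 | 0
  83 | 0111100001100 | 0 | 1
  84 | 1111000011001 | 1 | 1
  85 | 1110000110011 | 1 | 0
  86 | 1100001100110 | 1 | 0
  87 | 1000011001100 | 1 | 1
  88 | 0000110011001 | 0 | 1
  89 | 0001100110011 | 0 | 0
  90 | 0011001100110 | 0 | 1
  91 | 0110011001101 | 0 | 1
  92 | 1100110011011 | 1 | 1
  93 | 1001100110111 | 1 | 1
  94 | 0011001101111 | 0 | 1
  95 | 0110011011111 | 0 | 1
  96 | 1100110111111 | 1 | 1
  97 | 1001101111111 | 1 | 1
  98 | 0011011111111 | 0 | 1
  99 | 0110111111111 | 0 | 0
 100 | 1101111111110 | 1 | 0
 101 | 1011111111100 | 1 | 1
 102 | 0111111111001 | 0 | 1
 103 | 1111111110011 | 1 | 0
 104 | 1111111100110 | 1 | 0
 105 | 1111111001100 | 1 | 0
 106 | 1111110011000 | 1 | 0
 107 | 1111100110000 | 1 | 0
 108 | 1111001100000 | 1 | 1
 109 | 1110011000001 | 1 | 0
 110 | 1100110000010 | 1 | 1
 111 | 1001100000101 | 1 | 1
 112 | 0011000001011 | 0 | 1
 113 | 0110000010111 | 0 | 1
 114 | 1100000101111 | 1 | 0
 115 | 1000001011110 | 1 | 1
 116 | 0000010111101 | 0 | 0
 117 | 0000101111010 | 0 | 1
 118 | 0001011110101 | 0 | 1
 119 | 0010111101011 | 0 | 1
 120 | 0101111010111 | 0 | 1
 121 | 1011110101111 | 1 | 1
 122 | 0111101011111 | 0 | 1
 123 | 1111010111111 | 1 | 1
 124 | 1110101111111 | 1 | 1

00100101000110001011001100111011111110010110001010110100110010011011110001100111000011110000110011001101111111110011000001011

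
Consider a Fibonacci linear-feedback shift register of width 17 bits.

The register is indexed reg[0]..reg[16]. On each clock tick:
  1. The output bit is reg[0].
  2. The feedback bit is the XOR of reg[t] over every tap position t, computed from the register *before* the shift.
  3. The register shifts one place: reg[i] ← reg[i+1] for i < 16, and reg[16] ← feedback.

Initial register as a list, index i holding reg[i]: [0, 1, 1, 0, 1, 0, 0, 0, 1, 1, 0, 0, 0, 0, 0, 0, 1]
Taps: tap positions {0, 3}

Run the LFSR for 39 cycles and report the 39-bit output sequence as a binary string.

011010001100000010010111011000100001011

tick  register→output (feedback)
  0  01101000110000001→0 (0)
  1  11010001100000010→1 (0)
  2  10100011000000100→1 (1)
  3  01000110000001001→0 (0)
  4  10001100000010010→1 (1)
  5  00011000000100101→0 (1)
  6  00110000001001011→0 (1)
  7  01100000010010111→0 (0)
  8  11000000100101110→1 (1)
  9  10000001001011101→1 (1)
 10  00000010010111011→0 (0)
 11  00000100101110110→0 (0)
 12  00001001011101100→0 (0)
 13  00010010111011000→0 (1)
 14  00100101110110001→0 (0)
 15  01001011101100010→0 (0)
 16  10010111011000100→1 (0)
 17  00101110110001000→0 (0)
 18  01011101100010000→0 (1)
 19  10111011000100001→1 (0)
 20  01110110001000010→0 (1)
 21  11101100010000101→1 (1)
 22  11011000100001011→1 (0)
 23  10110001000010110→1 (0)
 24  01100010000101100→0 (0)
 25  11000100001011000→1 (1)
 26  10001000010110001→1 (1)
 27  00010000101100011→0 (1)
 28  00100001011000111→0 (0)
 29  01000010110001110→0 (0)
 30  10000101100011100→1 (1)
 31  00001011000111001→0 (0)
 32  00010110001110010→0 (1)
 33  00101100011100101→0 (0)
 34  01011000111001010→0 (1)
 35  10110001110010101→1 (0)
 36  01100011100101010→0 (0)
 37  11000111001010100→1 (1)
 38  10001110010101001→1 (1)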